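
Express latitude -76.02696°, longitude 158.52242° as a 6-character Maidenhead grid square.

QB93gx

Shift to the Maidenhead origin (180°W, 90°S): lon 338.5224, lat 13.9730.
Field: lon ⌊338.5224/20⌋ = 16 → Q; lat ⌊13.9730/10⌋ = 1 → B.
Square: lon ⌊18.5224/2⌋ = 9; lat ⌊3.9730/1⌋ = 3.
Subsquare: lon ⌊0.5224/0.0833333⌋ = 6 → g; lat ⌊0.9730/0.0416667⌋ = 23 → x.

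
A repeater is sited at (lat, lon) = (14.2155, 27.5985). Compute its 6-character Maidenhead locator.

KK34tf

Offset from 180°W / 90°S: lon 207.5985°, lat 104.2155°.
Field: 207.5985/20 → 10 → K, 104.2155/10 → 10 → K; chars KK.
Square: 7.5985/2 → 3, 4.2155/1 → 4; chars 34.
Subsquare: 1.5985/0.0833333 → 19 → t, 0.2155/0.0416667 → 5 → f; chars tf.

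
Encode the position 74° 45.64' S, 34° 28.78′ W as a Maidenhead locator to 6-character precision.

HB25sf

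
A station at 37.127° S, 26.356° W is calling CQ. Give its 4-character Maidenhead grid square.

HF62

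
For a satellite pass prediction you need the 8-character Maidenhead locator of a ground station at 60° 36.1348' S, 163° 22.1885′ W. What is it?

Shift to the Maidenhead origin (180°W, 90°S): lon 16.63019, lat 29.39775.
Field: 16.63019/20 → 0 → A, 29.39775/10 → 2 → C; chars AC.
Square: 16.63019/2 → 8, 9.39775/1 → 9; chars 89.
Subsquare: 0.63019/0.0833333 → 7 → h, 0.39775/0.0416667 → 9 → j; chars hj.
Extended square: 0.04686/0.00833333 → 5, 0.02275/0.00416667 → 5; chars 55.

AC89hj55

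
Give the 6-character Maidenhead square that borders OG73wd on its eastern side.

OG73xd

Longitude subsquare w = 22; +1 → 23 = x.
The latitude characters are unchanged.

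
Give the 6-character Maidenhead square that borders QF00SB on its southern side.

QF00sa

Latitude subsquare b = 1; −1 → 0 = a.
The longitude characters are unchanged.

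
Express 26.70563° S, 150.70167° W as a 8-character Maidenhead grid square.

BG43ph50

Offset from 180°W / 90°S: lon 29.29833°, lat 63.29437°.
Field (20°×10°, letters A–R): lon ⌊29.29833/20⌋ = 1 → B; lat ⌊63.29437/10⌋ = 6 → G.
Square (2°×1°, digits 0–9): lon ⌊9.29833/2⌋ = 4; lat ⌊3.29437/1⌋ = 3.
Subsquare (5′×2.5′, letters a–x): lon ⌊1.29833/0.0833333⌋ = 15 → p; lat ⌊0.29437/0.0416667⌋ = 7 → h.
Extended square (30″×15″, digits 0–9): lon ⌊0.04833/0.00833333⌋ = 5; lat ⌊0.00270/0.00416667⌋ = 0.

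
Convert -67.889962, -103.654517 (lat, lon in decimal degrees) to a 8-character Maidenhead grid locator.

DC82ec16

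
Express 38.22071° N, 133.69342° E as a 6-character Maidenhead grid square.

Shift to the Maidenhead origin (180°W, 90°S): lon 313.6934, lat 128.2207.
Field: 313.6934/20 → 15 → P, 128.2207/10 → 12 → M; chars PM.
Square: 13.6934/2 → 6, 8.2207/1 → 8; chars 68.
Subsquare: 1.6934/0.0833333 → 20 → u, 0.2207/0.0416667 → 5 → f; chars uf.

PM68uf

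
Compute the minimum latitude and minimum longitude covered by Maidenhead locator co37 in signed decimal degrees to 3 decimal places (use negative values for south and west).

57.000, -134.000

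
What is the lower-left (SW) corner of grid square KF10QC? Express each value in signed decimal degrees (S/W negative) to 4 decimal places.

Field K=10, F=5: +10·20° lon, +5·10° lat → SW at lon 20°, lat -40°.
Square 1, 0: +1·2° lon, +0·1° lat → SW at lon 22°, lat -40°.
Subsquare q=16, c=2: +16·0.0833333° lon, +2·0.0416667° lat → SW at lon 23.3333°, lat -39.9167°.
latitude -39.9167, longitude 23.3333.

-39.9167, 23.3333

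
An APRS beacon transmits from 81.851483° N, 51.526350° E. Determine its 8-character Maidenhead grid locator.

LR51su34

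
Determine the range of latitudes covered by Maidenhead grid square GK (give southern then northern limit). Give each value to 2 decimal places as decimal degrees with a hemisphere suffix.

Field G=6, K=10: +6·20° lon, +10·10° lat → SW at lon -60°, lat 10°.
Cell spans 20° lon × 10° lat.
south 10.00° N, north 20.00° N.

10.00° N, 20.00° N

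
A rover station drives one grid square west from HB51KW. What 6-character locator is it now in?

HB51jw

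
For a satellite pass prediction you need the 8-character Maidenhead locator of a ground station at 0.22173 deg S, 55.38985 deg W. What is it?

Shift to the Maidenhead origin (180°W, 90°S): lon 124.61015, lat 89.77827.
Field (20°×10°, letters A–R): lon ⌊124.61015/20⌋ = 6 → G; lat ⌊89.77827/10⌋ = 8 → I.
Square (2°×1°, digits 0–9): lon ⌊4.61015/2⌋ = 2; lat ⌊9.77827/1⌋ = 9.
Subsquare (5′×2.5′, letters a–x): lon ⌊0.61015/0.0833333⌋ = 7 → h; lat ⌊0.77827/0.0416667⌋ = 18 → s.
Extended square (30″×15″, digits 0–9): lon ⌊0.02682/0.00833333⌋ = 3; lat ⌊0.02827/0.00416667⌋ = 6.

GI29hs36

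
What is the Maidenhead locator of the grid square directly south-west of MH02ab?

LH92xa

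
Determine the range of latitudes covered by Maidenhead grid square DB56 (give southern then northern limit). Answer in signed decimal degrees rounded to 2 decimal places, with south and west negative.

-74.00, -73.00

Field D=3, B=1: +3·20° lon, +1·10° lat → SW at lon -120°, lat -80°.
Square 5, 6: +5·2° lon, +6·1° lat → SW at lon -110°, lat -74°.
Cell spans 2° lon × 1° lat.
south -74.00, north -73.00.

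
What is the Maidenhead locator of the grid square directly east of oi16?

Longitude square 1; +1 → 2.
The latitude characters are unchanged.

OI26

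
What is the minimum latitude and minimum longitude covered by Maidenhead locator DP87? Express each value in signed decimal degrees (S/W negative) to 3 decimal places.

Field D=3, P=15: +3·20° lon, +15·10° lat → SW at lon -120°, lat 60°.
Square 8, 7: +8·2° lon, +7·1° lat → SW at lon -104°, lat 67°.
latitude 67.000, longitude -104.000.

67.000, -104.000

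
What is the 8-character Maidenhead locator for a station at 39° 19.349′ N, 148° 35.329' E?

QM49hh07

Add 180° to longitude and 90° to latitude: 328.58882, 129.32248.
Field: 328.58882/20 → 16 → Q, 129.32248/10 → 12 → M; chars QM.
Square: 8.58882/2 → 4, 9.32248/1 → 9; chars 49.
Subsquare: 0.58882/0.0833333 → 7 → h, 0.32248/0.0416667 → 7 → h; chars hh.
Extended square: 0.00548/0.00833333 → 0, 0.03082/0.00416667 → 7; chars 07.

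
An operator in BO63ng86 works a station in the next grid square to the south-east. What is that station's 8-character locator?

Longitude extended square 8; +1 → 9.
Latitude extended square 6; −1 → 5.

BO63ng95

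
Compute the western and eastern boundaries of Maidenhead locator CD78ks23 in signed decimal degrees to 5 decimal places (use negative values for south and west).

Field C=2, D=3: +2·20° lon, +3·10° lat → SW at lon -140°, lat -60°.
Square 7, 8: +7·2° lon, +8·1° lat → SW at lon -126°, lat -52°.
Subsquare k=10, s=18: +10·0.0833333° lon, +18·0.0416667° lat → SW at lon -125.167°, lat -51.25°.
Extended square 2, 3: +2·0.00833333° lon, +3·0.00416667° lat → SW at lon -125.15°, lat -51.2375°.
Cell spans 0.00833333° lon × 0.00416667° lat.
west -125.15000, east -125.14167.

-125.15000, -125.14167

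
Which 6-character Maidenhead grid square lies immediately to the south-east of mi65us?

MI65vr

Longitude subsquare u = 20; +1 → 21 = v.
Latitude subsquare s = 18; −1 → 17 = r.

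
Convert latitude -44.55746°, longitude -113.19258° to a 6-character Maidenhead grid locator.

DE35jk

Shift to the Maidenhead origin (180°W, 90°S): lon 66.8074, lat 45.4425.
Field (20°×10°, letters A–R): 66.8074/20 → 3 → D, 45.4425/10 → 4 → E; chars DE.
Square (2°×1°, digits 0–9): 6.8074/2 → 3, 5.4425/1 → 5; chars 35.
Subsquare (5′×2.5′, letters a–x): 0.8074/0.0833333 → 9 → j, 0.4425/0.0416667 → 10 → k; chars jk.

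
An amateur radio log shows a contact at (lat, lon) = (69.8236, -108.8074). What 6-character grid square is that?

DP59ot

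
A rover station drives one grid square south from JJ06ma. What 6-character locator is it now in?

Latitude subsquare a = 0; −1 → -1, wraps to 23 = x, carry into square.
Latitude square 6; −1 → 5.
The longitude characters are unchanged.

JJ05mx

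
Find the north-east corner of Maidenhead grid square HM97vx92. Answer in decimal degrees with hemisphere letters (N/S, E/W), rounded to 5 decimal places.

37.97083° N, 20.16667° W

Field H=7, M=12: +7·20° lon, +12·10° lat → SW at lon -40°, lat 30°.
Square 9, 7: +9·2° lon, +7·1° lat → SW at lon -22°, lat 37°.
Subsquare v=21, x=23: +21·0.0833333° lon, +23·0.0416667° lat → SW at lon -20.25°, lat 37.9583°.
Extended square 9, 2: +9·0.00833333° lon, +2·0.00416667° lat → SW at lon -20.175°, lat 37.9667°.
Cell spans 0.00833333° lon × 0.00416667° lat. NE corner is SW corner plus one full cell.
latitude 37.97083° N, longitude 20.16667° W.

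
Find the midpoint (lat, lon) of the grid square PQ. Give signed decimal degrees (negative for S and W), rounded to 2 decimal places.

75.00, 130.00

Field P=15, Q=16: +15·20° lon, +16·10° lat → SW at lon 120°, lat 70°.
Cell spans 20° lon × 10° lat. Centre is SW corner plus half of each.
latitude 75.00, longitude 130.00.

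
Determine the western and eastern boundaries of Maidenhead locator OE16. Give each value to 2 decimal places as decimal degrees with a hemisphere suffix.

Field O=14, E=4: +14·20° lon, +4·10° lat → SW at lon 100°, lat -50°.
Square 1, 6: +1·2° lon, +6·1° lat → SW at lon 102°, lat -44°.
Cell spans 2° lon × 1° lat.
west 102.00° E, east 104.00° E.

102.00° E, 104.00° E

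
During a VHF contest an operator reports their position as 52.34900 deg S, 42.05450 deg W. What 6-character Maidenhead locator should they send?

GD87xp

Offset from 180°W / 90°S: lon 137.9455°, lat 37.6510°.
Field: 137.9455/20 → 6 → G, 37.6510/10 → 3 → D; chars GD.
Square: 17.9455/2 → 8, 7.6510/1 → 7; chars 87.
Subsquare: 1.9455/0.0833333 → 23 → x, 0.6510/0.0416667 → 15 → p; chars xp.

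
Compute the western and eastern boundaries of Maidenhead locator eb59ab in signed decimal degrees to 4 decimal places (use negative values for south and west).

-90.0000, -89.9167

Field E=4, B=1: +4·20° lon, +1·10° lat → SW at lon -100°, lat -80°.
Square 5, 9: +5·2° lon, +9·1° lat → SW at lon -90°, lat -71°.
Subsquare a=0, b=1: +0·0.0833333° lon, +1·0.0416667° lat → SW at lon -90°, lat -70.9583°.
Cell spans 0.0833333° lon × 0.0416667° lat.
west -90.0000, east -89.9167.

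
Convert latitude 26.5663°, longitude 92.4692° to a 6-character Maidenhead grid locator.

Add 180° to longitude and 90° to latitude: 272.4692, 116.5663.
Field (20°×10°, letters A–R): lon ⌊272.4692/20⌋ = 13 → N; lat ⌊116.5663/10⌋ = 11 → L.
Square (2°×1°, digits 0–9): lon ⌊12.4692/2⌋ = 6; lat ⌊6.5663/1⌋ = 6.
Subsquare (5′×2.5′, letters a–x): lon ⌊0.4692/0.0833333⌋ = 5 → f; lat ⌊0.5663/0.0416667⌋ = 13 → n.

NL66fn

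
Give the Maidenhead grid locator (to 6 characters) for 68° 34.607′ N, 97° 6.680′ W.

EP18kn

Shift to the Maidenhead origin (180°W, 90°S): lon 82.8887, lat 158.5768.
Field: 82.8887/20 → 4 → E, 158.5768/10 → 15 → P; chars EP.
Square: 2.8887/2 → 1, 8.5768/1 → 8; chars 18.
Subsquare: 0.8887/0.0833333 → 10 → k, 0.5768/0.0416667 → 13 → n; chars kn.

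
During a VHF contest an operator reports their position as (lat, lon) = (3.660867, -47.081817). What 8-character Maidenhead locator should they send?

GJ63lp08

Offset from 180°W / 90°S: lon 132.91818°, lat 93.66087°.
Field: lon ⌊132.91818/20⌋ = 6 → G; lat ⌊93.66087/10⌋ = 9 → J.
Square: lon ⌊12.91818/2⌋ = 6; lat ⌊3.66087/1⌋ = 3.
Subsquare: lon ⌊0.91818/0.0833333⌋ = 11 → l; lat ⌊0.66087/0.0416667⌋ = 15 → p.
Extended square: lon ⌊0.00152/0.00833333⌋ = 0; lat ⌊0.03587/0.00416667⌋ = 8.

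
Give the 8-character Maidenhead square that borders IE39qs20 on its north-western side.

Longitude extended square 2; −1 → 1.
Latitude extended square 0; +1 → 1.

IE39qs11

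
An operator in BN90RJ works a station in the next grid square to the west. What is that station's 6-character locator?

Longitude subsquare r = 17; −1 → 16 = q.
The latitude characters are unchanged.

BN90qj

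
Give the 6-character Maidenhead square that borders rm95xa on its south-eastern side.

AM04ax

Longitude subsquare x = 23; +1 → 24, wraps to 0 = a, carry into square.
Longitude square 9; +1 → 10, wraps to 0, carry into field.
Longitude field R = 17; +1 → 18, wraps to 0 = A, wrapping around the antimeridian.
Latitude subsquare a = 0; −1 → -1, wraps to 23 = x, carry into square.
Latitude square 5; −1 → 4.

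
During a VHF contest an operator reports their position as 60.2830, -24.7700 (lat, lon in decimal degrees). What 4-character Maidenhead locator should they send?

HP70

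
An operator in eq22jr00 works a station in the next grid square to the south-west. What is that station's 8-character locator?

Longitude extended square 0; −1 → -1, wraps to 9, carry into subsquare.
Longitude subsquare j = 9; −1 → 8 = i.
Latitude extended square 0; −1 → -1, wraps to 9, carry into subsquare.
Latitude subsquare r = 17; −1 → 16 = q.

EQ22iq99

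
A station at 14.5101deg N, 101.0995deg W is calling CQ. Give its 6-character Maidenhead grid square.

Shift to the Maidenhead origin (180°W, 90°S): lon 78.9005, lat 104.5101.
Field (20°×10°, letters A–R): lon ⌊78.9005/20⌋ = 3 → D; lat ⌊104.5101/10⌋ = 10 → K.
Square (2°×1°, digits 0–9): lon ⌊18.9005/2⌋ = 9; lat ⌊4.5101/1⌋ = 4.
Subsquare (5′×2.5′, letters a–x): lon ⌊0.9005/0.0833333⌋ = 10 → k; lat ⌊0.5101/0.0416667⌋ = 12 → m.

DK94km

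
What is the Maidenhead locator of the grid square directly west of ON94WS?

ON94vs

Longitude subsquare w = 22; −1 → 21 = v.
The latitude characters are unchanged.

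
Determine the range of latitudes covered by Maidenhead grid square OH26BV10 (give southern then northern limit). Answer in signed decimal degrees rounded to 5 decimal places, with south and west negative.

Field O=14, H=7: +14·20° lon, +7·10° lat → SW at lon 100°, lat -20°.
Square 2, 6: +2·2° lon, +6·1° lat → SW at lon 104°, lat -14°.
Subsquare b=1, v=21: +1·0.0833333° lon, +21·0.0416667° lat → SW at lon 104.083°, lat -13.125°.
Extended square 1, 0: +1·0.00833333° lon, +0·0.00416667° lat → SW at lon 104.092°, lat -13.125°.
Cell spans 0.00833333° lon × 0.00416667° lat.
south -13.12500, north -13.12083.

-13.12500, -13.12083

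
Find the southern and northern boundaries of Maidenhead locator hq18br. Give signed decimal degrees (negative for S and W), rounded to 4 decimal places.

78.7083, 78.7500

Field H=7, Q=16: +7·20° lon, +16·10° lat → SW at lon -40°, lat 70°.
Square 1, 8: +1·2° lon, +8·1° lat → SW at lon -38°, lat 78°.
Subsquare b=1, r=17: +1·0.0833333° lon, +17·0.0416667° lat → SW at lon -37.9167°, lat 78.7083°.
Cell spans 0.0833333° lon × 0.0416667° lat.
south 78.7083, north 78.7500.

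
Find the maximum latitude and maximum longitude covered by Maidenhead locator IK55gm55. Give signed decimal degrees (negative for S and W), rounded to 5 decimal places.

15.52500, -9.45000

Field I=8, K=10: +8·20° lon, +10·10° lat → SW at lon -20°, lat 10°.
Square 5, 5: +5·2° lon, +5·1° lat → SW at lon -10°, lat 15°.
Subsquare g=6, m=12: +6·0.0833333° lon, +12·0.0416667° lat → SW at lon -9.5°, lat 15.5°.
Extended square 5, 5: +5·0.00833333° lon, +5·0.00416667° lat → SW at lon -9.45833°, lat 15.5208°.
Cell spans 0.00833333° lon × 0.00416667° lat. NE corner is SW corner plus one full cell.
latitude 15.52500, longitude -9.45000.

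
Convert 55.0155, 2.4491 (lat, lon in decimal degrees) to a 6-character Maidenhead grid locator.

Shift to the Maidenhead origin (180°W, 90°S): lon 182.4491, lat 145.0155.
Field (20°×10°, letters A–R): 182.4491/20 → 9 → J, 145.0155/10 → 14 → O; chars JO.
Square (2°×1°, digits 0–9): 2.4491/2 → 1, 5.0155/1 → 5; chars 15.
Subsquare (5′×2.5′, letters a–x): 0.4491/0.0833333 → 5 → f, 0.0155/0.0416667 → 0 → a; chars fa.

JO15fa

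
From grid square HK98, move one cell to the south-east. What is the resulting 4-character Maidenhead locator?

IK07

Longitude square 9; +1 → 10, wraps to 0, carry into field.
Longitude field H = 7; +1 → 8 = I.
Latitude square 8; −1 → 7.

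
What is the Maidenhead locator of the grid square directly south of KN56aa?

Latitude subsquare a = 0; −1 → -1, wraps to 23 = x, carry into square.
Latitude square 6; −1 → 5.
The longitude characters are unchanged.

KN55ax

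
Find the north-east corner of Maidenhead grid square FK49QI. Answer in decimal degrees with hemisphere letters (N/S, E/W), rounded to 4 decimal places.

19.3750° N, 70.5833° W

Field F=5, K=10: +5·20° lon, +10·10° lat → SW at lon -80°, lat 10°.
Square 4, 9: +4·2° lon, +9·1° lat → SW at lon -72°, lat 19°.
Subsquare q=16, i=8: +16·0.0833333° lon, +8·0.0416667° lat → SW at lon -70.6667°, lat 19.3333°.
Cell spans 0.0833333° lon × 0.0416667° lat. NE corner is SW corner plus one full cell.
latitude 19.3750° N, longitude 70.5833° W.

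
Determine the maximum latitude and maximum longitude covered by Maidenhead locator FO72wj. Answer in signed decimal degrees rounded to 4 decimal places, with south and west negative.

52.4167, -64.0833

Field F=5, O=14: +5·20° lon, +14·10° lat → SW at lon -80°, lat 50°.
Square 7, 2: +7·2° lon, +2·1° lat → SW at lon -66°, lat 52°.
Subsquare w=22, j=9: +22·0.0833333° lon, +9·0.0416667° lat → SW at lon -64.1667°, lat 52.375°.
Cell spans 0.0833333° lon × 0.0416667° lat. NE corner is SW corner plus one full cell.
latitude 52.4167, longitude -64.0833.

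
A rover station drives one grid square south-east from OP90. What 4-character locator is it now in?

Longitude square 9; +1 → 10, wraps to 0, carry into field.
Longitude field O = 14; +1 → 15 = P.
Latitude square 0; −1 → -1, wraps to 9, carry into field.
Latitude field P = 15; −1 → 14 = O.

PO09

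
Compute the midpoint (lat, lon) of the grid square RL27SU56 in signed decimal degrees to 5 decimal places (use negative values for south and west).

Field R=17, L=11: +17·20° lon, +11·10° lat → SW at lon 160°, lat 20°.
Square 2, 7: +2·2° lon, +7·1° lat → SW at lon 164°, lat 27°.
Subsquare s=18, u=20: +18·0.0833333° lon, +20·0.0416667° lat → SW at lon 165.5°, lat 27.8333°.
Extended square 5, 6: +5·0.00833333° lon, +6·0.00416667° lat → SW at lon 165.542°, lat 27.8583°.
Cell spans 0.00833333° lon × 0.00416667° lat. Centre is SW corner plus half of each.
latitude 27.86042, longitude 165.54583.

27.86042, 165.54583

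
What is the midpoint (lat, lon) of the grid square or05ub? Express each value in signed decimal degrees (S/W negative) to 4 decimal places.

Field O=14, R=17: +14·20° lon, +17·10° lat → SW at lon 100°, lat 80°.
Square 0, 5: +0·2° lon, +5·1° lat → SW at lon 100°, lat 85°.
Subsquare u=20, b=1: +20·0.0833333° lon, +1·0.0416667° lat → SW at lon 101.667°, lat 85.0417°.
Cell spans 0.0833333° lon × 0.0416667° lat. Centre is SW corner plus half of each.
latitude 85.0625, longitude 101.7083.

85.0625, 101.7083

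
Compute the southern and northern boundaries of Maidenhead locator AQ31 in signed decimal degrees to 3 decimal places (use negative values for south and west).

71.000, 72.000

Field A=0, Q=16: +0·20° lon, +16·10° lat → SW at lon -180°, lat 70°.
Square 3, 1: +3·2° lon, +1·1° lat → SW at lon -174°, lat 71°.
Cell spans 2° lon × 1° lat.
south 71.000, north 72.000.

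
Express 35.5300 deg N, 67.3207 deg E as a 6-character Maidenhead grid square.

Shift to the Maidenhead origin (180°W, 90°S): lon 247.3207, lat 125.5300.
Field (20°×10°, letters A–R): 247.3207/20 → 12 → M, 125.5300/10 → 12 → M; chars MM.
Square (2°×1°, digits 0–9): 7.3207/2 → 3, 5.5300/1 → 5; chars 35.
Subsquare (5′×2.5′, letters a–x): 1.3207/0.0833333 → 15 → p, 0.5300/0.0416667 → 12 → m; chars pm.

MM35pm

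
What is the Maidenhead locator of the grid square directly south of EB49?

Latitude square 9; −1 → 8.
The longitude characters are unchanged.

EB48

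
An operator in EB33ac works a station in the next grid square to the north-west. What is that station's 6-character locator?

EB23xd

Longitude subsquare a = 0; −1 → -1, wraps to 23 = x, carry into square.
Longitude square 3; −1 → 2.
Latitude subsquare c = 2; +1 → 3 = d.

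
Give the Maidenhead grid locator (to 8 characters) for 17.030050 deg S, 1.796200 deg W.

Shift to the Maidenhead origin (180°W, 90°S): lon 178.20380, lat 72.96995.
Field: 178.20380/20 → 8 → I, 72.96995/10 → 7 → H; chars IH.
Square: 18.20380/2 → 9, 2.96995/1 → 2; chars 92.
Subsquare: 0.20380/0.0833333 → 2 → c, 0.96995/0.0416667 → 23 → x; chars cx.
Extended square: 0.03713/0.00833333 → 4, 0.01162/0.00416667 → 2; chars 42.

IH92cx42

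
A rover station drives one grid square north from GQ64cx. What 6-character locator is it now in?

GQ65ca

Latitude subsquare x = 23; +1 → 24, wraps to 0 = a, carry into square.
Latitude square 4; +1 → 5.
The longitude characters are unchanged.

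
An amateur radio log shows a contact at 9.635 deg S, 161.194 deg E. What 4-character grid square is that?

Add 180° to longitude and 90° to latitude: 341.19, 80.36.
Field: lon ⌊341.19/20⌋ = 17 → R; lat ⌊80.36/10⌋ = 8 → I.
Square: lon ⌊1.19/2⌋ = 0; lat ⌊0.36/1⌋ = 0.

RI00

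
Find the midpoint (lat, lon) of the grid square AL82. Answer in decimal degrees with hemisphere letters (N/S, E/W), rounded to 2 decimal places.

Field A=0, L=11: +0·20° lon, +11·10° lat → SW at lon -180°, lat 20°.
Square 8, 2: +8·2° lon, +2·1° lat → SW at lon -164°, lat 22°.
Cell spans 2° lon × 1° lat. Centre is SW corner plus half of each.
latitude 22.50° N, longitude 163.00° W.

22.50° N, 163.00° W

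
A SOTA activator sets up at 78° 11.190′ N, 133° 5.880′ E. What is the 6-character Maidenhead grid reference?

Add 180° to longitude and 90° to latitude: 313.0980, 168.1865.
Field (20°×10°, letters A–R): 313.0980/20 → 15 → P, 168.1865/10 → 16 → Q; chars PQ.
Square (2°×1°, digits 0–9): 13.0980/2 → 6, 8.1865/1 → 8; chars 68.
Subsquare (5′×2.5′, letters a–x): 1.0980/0.0833333 → 13 → n, 0.1865/0.0416667 → 4 → e; chars ne.

PQ68ne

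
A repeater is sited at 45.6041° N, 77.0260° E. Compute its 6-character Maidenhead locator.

MN85mo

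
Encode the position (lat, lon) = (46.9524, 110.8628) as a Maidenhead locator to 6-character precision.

ON56kw

Add 180° to longitude and 90° to latitude: 290.8628, 136.9524.
Field (20°×10°, letters A–R): lon ⌊290.8628/20⌋ = 14 → O; lat ⌊136.9524/10⌋ = 13 → N.
Square (2°×1°, digits 0–9): lon ⌊10.8628/2⌋ = 5; lat ⌊6.9524/1⌋ = 6.
Subsquare (5′×2.5′, letters a–x): lon ⌊0.8628/0.0833333⌋ = 10 → k; lat ⌊0.9524/0.0416667⌋ = 22 → w.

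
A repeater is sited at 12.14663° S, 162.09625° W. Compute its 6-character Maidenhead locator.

AH87wu

Add 180° to longitude and 90° to latitude: 17.9038, 77.8534.
Field: lon ⌊17.9038/20⌋ = 0 → A; lat ⌊77.8534/10⌋ = 7 → H.
Square: lon ⌊17.9038/2⌋ = 8; lat ⌊7.8534/1⌋ = 7.
Subsquare: lon ⌊1.9038/0.0833333⌋ = 22 → w; lat ⌊0.8534/0.0416667⌋ = 20 → u.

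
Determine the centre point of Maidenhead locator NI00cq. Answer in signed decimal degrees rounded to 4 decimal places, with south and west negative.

Field N=13, I=8: +13·20° lon, +8·10° lat → SW at lon 80°, lat -10°.
Square 0, 0: +0·2° lon, +0·1° lat → SW at lon 80°, lat -10°.
Subsquare c=2, q=16: +2·0.0833333° lon, +16·0.0416667° lat → SW at lon 80.1667°, lat -9.33333°.
Cell spans 0.0833333° lon × 0.0416667° lat. Centre is SW corner plus half of each.
latitude -9.3125, longitude 80.2083.

-9.3125, 80.2083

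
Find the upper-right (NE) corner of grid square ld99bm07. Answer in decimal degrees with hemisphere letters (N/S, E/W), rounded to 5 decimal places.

Field L=11, D=3: +11·20° lon, +3·10° lat → SW at lon 40°, lat -60°.
Square 9, 9: +9·2° lon, +9·1° lat → SW at lon 58°, lat -51°.
Subsquare b=1, m=12: +1·0.0833333° lon, +12·0.0416667° lat → SW at lon 58.0833°, lat -50.5°.
Extended square 0, 7: +0·0.00833333° lon, +7·0.00416667° lat → SW at lon 58.0833°, lat -50.4708°.
Cell spans 0.00833333° lon × 0.00416667° lat. NE corner is SW corner plus one full cell.
latitude 50.46667° S, longitude 58.09167° E.

50.46667° S, 58.09167° E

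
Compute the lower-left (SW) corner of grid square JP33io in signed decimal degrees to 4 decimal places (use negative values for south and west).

63.5833, 6.6667

Field J=9, P=15: +9·20° lon, +15·10° lat → SW at lon 0°, lat 60°.
Square 3, 3: +3·2° lon, +3·1° lat → SW at lon 6°, lat 63°.
Subsquare i=8, o=14: +8·0.0833333° lon, +14·0.0416667° lat → SW at lon 6.66667°, lat 63.5833°.
latitude 63.5833, longitude 6.6667.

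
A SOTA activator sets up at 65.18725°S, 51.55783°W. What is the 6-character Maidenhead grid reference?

GC44ft

Add 180° to longitude and 90° to latitude: 128.4422, 24.8127.
Field: 128.4422/20 → 6 → G, 24.8127/10 → 2 → C; chars GC.
Square: 8.4422/2 → 4, 4.8127/1 → 4; chars 44.
Subsquare: 0.4422/0.0833333 → 5 → f, 0.8127/0.0416667 → 19 → t; chars ft.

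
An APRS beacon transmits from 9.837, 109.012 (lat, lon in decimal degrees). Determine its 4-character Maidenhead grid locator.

OJ49

Shift to the Maidenhead origin (180°W, 90°S): lon 289.01, lat 99.84.
Field: 289.01/20 → 14 → O, 99.84/10 → 9 → J; chars OJ.
Square: 9.01/2 → 4, 9.84/1 → 9; chars 49.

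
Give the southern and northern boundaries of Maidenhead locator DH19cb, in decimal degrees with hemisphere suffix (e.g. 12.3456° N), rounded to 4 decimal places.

10.9583° S, 10.9167° S

Field D=3, H=7: +3·20° lon, +7·10° lat → SW at lon -120°, lat -20°.
Square 1, 9: +1·2° lon, +9·1° lat → SW at lon -118°, lat -11°.
Subsquare c=2, b=1: +2·0.0833333° lon, +1·0.0416667° lat → SW at lon -117.833°, lat -10.9583°.
Cell spans 0.0833333° lon × 0.0416667° lat.
south 10.9583° S, north 10.9167° S.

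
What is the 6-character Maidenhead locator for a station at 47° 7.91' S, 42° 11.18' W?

GE82vu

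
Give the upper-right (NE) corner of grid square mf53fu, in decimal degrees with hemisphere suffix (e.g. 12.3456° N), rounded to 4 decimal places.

36.1250° S, 70.5000° E

Field M=12, F=5: +12·20° lon, +5·10° lat → SW at lon 60°, lat -40°.
Square 5, 3: +5·2° lon, +3·1° lat → SW at lon 70°, lat -37°.
Subsquare f=5, u=20: +5·0.0833333° lon, +20·0.0416667° lat → SW at lon 70.4167°, lat -36.1667°.
Cell spans 0.0833333° lon × 0.0416667° lat. NE corner is SW corner plus one full cell.
latitude 36.1250° S, longitude 70.5000° E.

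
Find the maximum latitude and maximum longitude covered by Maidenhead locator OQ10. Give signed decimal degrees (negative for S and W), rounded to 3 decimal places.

Field O=14, Q=16: +14·20° lon, +16·10° lat → SW at lon 100°, lat 70°.
Square 1, 0: +1·2° lon, +0·1° lat → SW at lon 102°, lat 70°.
Cell spans 2° lon × 1° lat. NE corner is SW corner plus one full cell.
latitude 71.000, longitude 104.000.

71.000, 104.000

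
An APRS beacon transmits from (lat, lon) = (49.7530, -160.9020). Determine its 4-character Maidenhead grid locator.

AN99

Add 180° to longitude and 90° to latitude: 19.10, 139.75.
Field: lon ⌊19.10/20⌋ = 0 → A; lat ⌊139.75/10⌋ = 13 → N.
Square: lon ⌊19.10/2⌋ = 9; lat ⌊9.75/1⌋ = 9.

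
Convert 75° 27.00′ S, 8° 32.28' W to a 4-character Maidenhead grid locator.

IB54

Shift to the Maidenhead origin (180°W, 90°S): lon 171.46, lat 14.55.
Field: lon ⌊171.46/20⌋ = 8 → I; lat ⌊14.55/10⌋ = 1 → B.
Square: lon ⌊11.46/2⌋ = 5; lat ⌊4.55/1⌋ = 4.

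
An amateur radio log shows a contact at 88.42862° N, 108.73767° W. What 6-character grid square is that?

DR58pk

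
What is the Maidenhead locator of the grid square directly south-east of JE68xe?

Longitude subsquare x = 23; +1 → 24, wraps to 0 = a, carry into square.
Longitude square 6; +1 → 7.
Latitude subsquare e = 4; −1 → 3 = d.

JE78ad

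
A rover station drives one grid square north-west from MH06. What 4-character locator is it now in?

Longitude square 0; −1 → -1, wraps to 9, carry into field.
Longitude field M = 12; −1 → 11 = L.
Latitude square 6; +1 → 7.

LH97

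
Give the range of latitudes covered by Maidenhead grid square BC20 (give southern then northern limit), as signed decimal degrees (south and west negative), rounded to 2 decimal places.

-70.00, -69.00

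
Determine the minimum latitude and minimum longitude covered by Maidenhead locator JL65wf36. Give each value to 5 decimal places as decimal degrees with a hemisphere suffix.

Field J=9, L=11: +9·20° lon, +11·10° lat → SW at lon 0°, lat 20°.
Square 6, 5: +6·2° lon, +5·1° lat → SW at lon 12°, lat 25°.
Subsquare w=22, f=5: +22·0.0833333° lon, +5·0.0416667° lat → SW at lon 13.8333°, lat 25.2083°.
Extended square 3, 6: +3·0.00833333° lon, +6·0.00416667° lat → SW at lon 13.8583°, lat 25.2333°.
latitude 25.23333° N, longitude 13.85833° E.

25.23333° N, 13.85833° E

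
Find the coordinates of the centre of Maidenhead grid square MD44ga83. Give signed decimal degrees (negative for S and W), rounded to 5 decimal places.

Field M=12, D=3: +12·20° lon, +3·10° lat → SW at lon 60°, lat -60°.
Square 4, 4: +4·2° lon, +4·1° lat → SW at lon 68°, lat -56°.
Subsquare g=6, a=0: +6·0.0833333° lon, +0·0.0416667° lat → SW at lon 68.5°, lat -56°.
Extended square 8, 3: +8·0.00833333° lon, +3·0.00416667° lat → SW at lon 68.5667°, lat -55.9875°.
Cell spans 0.00833333° lon × 0.00416667° lat. Centre is SW corner plus half of each.
latitude -55.98542, longitude 68.57083.

-55.98542, 68.57083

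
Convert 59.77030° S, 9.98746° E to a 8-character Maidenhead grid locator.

Offset from 180°W / 90°S: lon 189.98746°, lat 30.22970°.
Field (20°×10°, letters A–R): lon ⌊189.98746/20⌋ = 9 → J; lat ⌊30.22970/10⌋ = 3 → D.
Square (2°×1°, digits 0–9): lon ⌊9.98746/2⌋ = 4; lat ⌊0.22970/1⌋ = 0.
Subsquare (5′×2.5′, letters a–x): lon ⌊1.98746/0.0833333⌋ = 23 → x; lat ⌊0.22970/0.0416667⌋ = 5 → f.
Extended square (30″×15″, digits 0–9): lon ⌊0.07079/0.00833333⌋ = 8; lat ⌊0.02137/0.00416667⌋ = 5.

JD40xf85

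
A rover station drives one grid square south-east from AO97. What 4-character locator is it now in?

BO06

Longitude square 9; +1 → 10, wraps to 0, carry into field.
Longitude field A = 0; +1 → 1 = B.
Latitude square 7; −1 → 6.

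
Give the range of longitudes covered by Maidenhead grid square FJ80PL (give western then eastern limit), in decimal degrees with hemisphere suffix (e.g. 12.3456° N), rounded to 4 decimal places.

Field F=5, J=9: +5·20° lon, +9·10° lat → SW at lon -80°, lat 0°.
Square 8, 0: +8·2° lon, +0·1° lat → SW at lon -64°, lat 0°.
Subsquare p=15, l=11: +15·0.0833333° lon, +11·0.0416667° lat → SW at lon -62.75°, lat 0.458333°.
Cell spans 0.0833333° lon × 0.0416667° lat.
west 62.7500° W, east 62.6667° W.

62.7500° W, 62.6667° W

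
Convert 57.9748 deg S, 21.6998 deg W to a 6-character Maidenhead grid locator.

HD92da

Shift to the Maidenhead origin (180°W, 90°S): lon 158.3002, lat 32.0252.
Field: 158.3002/20 → 7 → H, 32.0252/10 → 3 → D; chars HD.
Square: 18.3002/2 → 9, 2.0252/1 → 2; chars 92.
Subsquare: 0.3002/0.0833333 → 3 → d, 0.0252/0.0416667 → 0 → a; chars da.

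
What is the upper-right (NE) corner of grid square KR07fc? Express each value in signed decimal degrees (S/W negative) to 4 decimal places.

Field K=10, R=17: +10·20° lon, +17·10° lat → SW at lon 20°, lat 80°.
Square 0, 7: +0·2° lon, +7·1° lat → SW at lon 20°, lat 87°.
Subsquare f=5, c=2: +5·0.0833333° lon, +2·0.0416667° lat → SW at lon 20.4167°, lat 87.0833°.
Cell spans 0.0833333° lon × 0.0416667° lat. NE corner is SW corner plus one full cell.
latitude 87.1250, longitude 20.5000.

87.1250, 20.5000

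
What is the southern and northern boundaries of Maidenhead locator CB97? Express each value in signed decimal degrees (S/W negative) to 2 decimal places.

-73.00, -72.00

Field C=2, B=1: +2·20° lon, +1·10° lat → SW at lon -140°, lat -80°.
Square 9, 7: +9·2° lon, +7·1° lat → SW at lon -122°, lat -73°.
Cell spans 2° lon × 1° lat.
south -73.00, north -72.00.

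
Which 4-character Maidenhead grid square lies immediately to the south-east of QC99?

RC08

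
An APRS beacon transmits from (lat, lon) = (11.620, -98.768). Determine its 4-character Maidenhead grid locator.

EK01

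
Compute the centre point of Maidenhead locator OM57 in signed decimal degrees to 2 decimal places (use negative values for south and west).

Field O=14, M=12: +14·20° lon, +12·10° lat → SW at lon 100°, lat 30°.
Square 5, 7: +5·2° lon, +7·1° lat → SW at lon 110°, lat 37°.
Cell spans 2° lon × 1° lat. Centre is SW corner plus half of each.
latitude 37.50, longitude 111.00.

37.50, 111.00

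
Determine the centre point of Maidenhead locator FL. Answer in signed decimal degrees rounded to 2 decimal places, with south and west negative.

25.00, -70.00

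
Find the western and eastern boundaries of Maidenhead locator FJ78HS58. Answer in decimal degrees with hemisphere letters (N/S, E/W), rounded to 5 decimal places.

Field F=5, J=9: +5·20° lon, +9·10° lat → SW at lon -80°, lat 0°.
Square 7, 8: +7·2° lon, +8·1° lat → SW at lon -66°, lat 8°.
Subsquare h=7, s=18: +7·0.0833333° lon, +18·0.0416667° lat → SW at lon -65.4167°, lat 8.75°.
Extended square 5, 8: +5·0.00833333° lon, +8·0.00416667° lat → SW at lon -65.375°, lat 8.78333°.
Cell spans 0.00833333° lon × 0.00416667° lat.
west 65.37500° W, east 65.36667° W.

65.37500° W, 65.36667° W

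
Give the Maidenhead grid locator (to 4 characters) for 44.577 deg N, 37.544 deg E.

KN84

Add 180° to longitude and 90° to latitude: 217.54, 134.58.
Field: 217.54/20 → 10 → K, 134.58/10 → 13 → N; chars KN.
Square: 17.54/2 → 8, 4.58/1 → 4; chars 84.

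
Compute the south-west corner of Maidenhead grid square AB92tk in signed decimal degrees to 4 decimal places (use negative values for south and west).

-77.5833, -160.4167

Field A=0, B=1: +0·20° lon, +1·10° lat → SW at lon -180°, lat -80°.
Square 9, 2: +9·2° lon, +2·1° lat → SW at lon -162°, lat -78°.
Subsquare t=19, k=10: +19·0.0833333° lon, +10·0.0416667° lat → SW at lon -160.417°, lat -77.5833°.
latitude -77.5833, longitude -160.4167.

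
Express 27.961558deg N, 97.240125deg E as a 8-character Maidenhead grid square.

NL87ox80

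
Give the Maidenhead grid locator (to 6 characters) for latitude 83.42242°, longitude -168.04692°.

Add 180° to longitude and 90° to latitude: 11.9531, 173.4224.
Field (20°×10°, letters A–R): lon ⌊11.9531/20⌋ = 0 → A; lat ⌊173.4224/10⌋ = 17 → R.
Square (2°×1°, digits 0–9): lon ⌊11.9531/2⌋ = 5; lat ⌊3.4224/1⌋ = 3.
Subsquare (5′×2.5′, letters a–x): lon ⌊1.9531/0.0833333⌋ = 23 → x; lat ⌊0.4224/0.0416667⌋ = 10 → k.

AR53xk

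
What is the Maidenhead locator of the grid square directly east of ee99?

FE09

Longitude square 9; +1 → 10, wraps to 0, carry into field.
Longitude field E = 4; +1 → 5 = F.
The latitude characters are unchanged.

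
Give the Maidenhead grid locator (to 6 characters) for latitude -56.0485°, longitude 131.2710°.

PD53pw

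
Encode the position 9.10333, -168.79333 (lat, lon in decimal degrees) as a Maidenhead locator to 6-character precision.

Add 180° to longitude and 90° to latitude: 11.2067, 99.1033.
Field: lon ⌊11.2067/20⌋ = 0 → A; lat ⌊99.1033/10⌋ = 9 → J.
Square: lon ⌊11.2067/2⌋ = 5; lat ⌊9.1033/1⌋ = 9.
Subsquare: lon ⌊1.2067/0.0833333⌋ = 14 → o; lat ⌊0.1033/0.0416667⌋ = 2 → c.

AJ59oc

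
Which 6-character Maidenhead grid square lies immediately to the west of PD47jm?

PD47im

Longitude subsquare j = 9; −1 → 8 = i.
The latitude characters are unchanged.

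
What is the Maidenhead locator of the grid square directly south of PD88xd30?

PD88xc39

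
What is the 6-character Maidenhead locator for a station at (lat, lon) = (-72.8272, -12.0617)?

Offset from 180°W / 90°S: lon 167.9383°, lat 17.1728°.
Field (20°×10°, letters A–R): 167.9383/20 → 8 → I, 17.1728/10 → 1 → B; chars IB.
Square (2°×1°, digits 0–9): 7.9383/2 → 3, 7.1728/1 → 7; chars 37.
Subsquare (5′×2.5′, letters a–x): 1.9383/0.0833333 → 23 → x, 0.1728/0.0416667 → 4 → e; chars xe.

IB37xe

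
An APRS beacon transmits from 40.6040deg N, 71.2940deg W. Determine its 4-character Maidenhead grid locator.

Add 180° to longitude and 90° to latitude: 108.71, 130.60.
Field: 108.71/20 → 5 → F, 130.60/10 → 13 → N; chars FN.
Square: 8.71/2 → 4, 0.60/1 → 0; chars 40.

FN40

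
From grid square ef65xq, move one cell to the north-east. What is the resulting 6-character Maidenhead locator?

EF75ar

Longitude subsquare x = 23; +1 → 24, wraps to 0 = a, carry into square.
Longitude square 6; +1 → 7.
Latitude subsquare q = 16; +1 → 17 = r.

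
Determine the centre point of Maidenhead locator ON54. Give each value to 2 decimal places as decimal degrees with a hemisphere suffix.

44.50° N, 111.00° E

Field O=14, N=13: +14·20° lon, +13·10° lat → SW at lon 100°, lat 40°.
Square 5, 4: +5·2° lon, +4·1° lat → SW at lon 110°, lat 44°.
Cell spans 2° lon × 1° lat. Centre is SW corner plus half of each.
latitude 44.50° N, longitude 111.00° E.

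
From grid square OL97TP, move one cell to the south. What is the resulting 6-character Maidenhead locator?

OL97to

Latitude subsquare p = 15; −1 → 14 = o.
The longitude characters are unchanged.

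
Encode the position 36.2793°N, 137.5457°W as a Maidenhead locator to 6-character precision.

CM16fg

Shift to the Maidenhead origin (180°W, 90°S): lon 42.4543, lat 126.2793.
Field: lon ⌊42.4543/20⌋ = 2 → C; lat ⌊126.2793/10⌋ = 12 → M.
Square: lon ⌊2.4543/2⌋ = 1; lat ⌊6.2793/1⌋ = 6.
Subsquare: lon ⌊0.4543/0.0833333⌋ = 5 → f; lat ⌊0.2793/0.0416667⌋ = 6 → g.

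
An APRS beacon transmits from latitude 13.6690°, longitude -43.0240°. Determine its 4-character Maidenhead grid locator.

GK83

Offset from 180°W / 90°S: lon 136.98°, lat 103.67°.
Field: lon ⌊136.98/20⌋ = 6 → G; lat ⌊103.67/10⌋ = 10 → K.
Square: lon ⌊16.98/2⌋ = 8; lat ⌊3.67/1⌋ = 3.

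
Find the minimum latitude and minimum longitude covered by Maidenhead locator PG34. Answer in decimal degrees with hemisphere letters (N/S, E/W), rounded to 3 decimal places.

26.000° S, 126.000° E

Field P=15, G=6: +15·20° lon, +6·10° lat → SW at lon 120°, lat -30°.
Square 3, 4: +3·2° lon, +4·1° lat → SW at lon 126°, lat -26°.
latitude 26.000° S, longitude 126.000° E.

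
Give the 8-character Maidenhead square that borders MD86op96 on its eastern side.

Longitude extended square 9; +1 → 10, wraps to 0, carry into subsquare.
Longitude subsquare o = 14; +1 → 15 = p.
The latitude characters are unchanged.

MD86pp06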